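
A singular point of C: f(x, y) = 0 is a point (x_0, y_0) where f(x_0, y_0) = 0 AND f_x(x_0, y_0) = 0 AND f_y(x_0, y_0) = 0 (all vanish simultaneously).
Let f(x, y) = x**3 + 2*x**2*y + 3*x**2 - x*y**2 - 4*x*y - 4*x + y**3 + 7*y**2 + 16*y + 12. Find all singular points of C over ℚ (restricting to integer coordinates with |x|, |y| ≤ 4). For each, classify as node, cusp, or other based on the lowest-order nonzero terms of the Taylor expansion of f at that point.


Singular points: {(0, -2)}; classification: node.

Compute partial derivatives:
  f_x = 3*x**2 + 4*x*y + 6*x - y**2 - 4*y - 4.
  f_y = 2*x**2 - 2*x*y - 4*x + 3*y**2 + 14*y + 16.
Scan x_0 ∈ {−4, ..., 4}. For each x_0, f_y(x_0, y) is a polynomial in y; find its integer roots y ∈ {−4, ..., 4}, then test f_x and f at those candidates.
  x = -4: f_y(-4, y) = 3*y**2 + 22*y + 64; no integer root y with |y| ≤ 4.
  x = -3: f_y(-3, y) = 3*y**2 + 20*y + 46; no integer root y with |y| ≤ 4.
  x = -2: f_y(-2, y) = 3*y**2 + 18*y + 32; no integer root y with |y| ≤ 4.
  x = -1: f_y(-1, y) = 3*y**2 + 16*y + 22; no integer root y with |y| ≤ 4.
  x = 0: f_y(0, y) = 3*y**2 + 14*y + 16; vanishes at y ∈ {-2}. (0, -2): f_x = 0, f = 0 — SINGULAR.
  x = 1: f_y(1, y) = 3*y**2 + 12*y + 14; no integer root y with |y| ≤ 4.
  x = 2: f_y(2, y) = 3*y**2 + 10*y + 16; no integer root y with |y| ≤ 4.
  x = 3: f_y(3, y) = 3*y**2 + 8*y + 22; no integer root y with |y| ≤ 4.
  x = 4: f_y(4, y) = 3*y**2 + 6*y + 32; no integer root y with |y| ≤ 4.
Only singular point on the grid: (0, -2).
Classify: substitute x = 0 + u, y = -2 + v and expand: f = u**3 + 2*u**2*v - u**2 - u*v**2 + v**3 + v**2.
No constant or linear terms (consistent with a singular point). Quadratic part: -u**2 + v**2. Cubic part: u**3 + 2*u**2*v - u*v**2 + v**3.
The quadratic part v**2 - u**2 = (v − u)(v + u) splits into two distinct linear factors, so there are two distinct tangent lines y − -2 = ±(x − 0) — this is a node (ordinary double point).
Classification: node.


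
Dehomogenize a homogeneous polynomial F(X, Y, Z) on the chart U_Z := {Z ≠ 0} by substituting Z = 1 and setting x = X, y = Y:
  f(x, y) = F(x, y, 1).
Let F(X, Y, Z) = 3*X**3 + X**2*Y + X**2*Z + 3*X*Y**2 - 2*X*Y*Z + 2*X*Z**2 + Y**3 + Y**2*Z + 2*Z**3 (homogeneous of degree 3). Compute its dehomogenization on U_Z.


f(x, y) = 3*x**3 + x**2*y + x**2 + 3*x*y**2 - 2*x*y + 2*x + y**3 + y**2 + 2

On U_Z we set Z = 1. Each monomial c·X^i·Y^j·Z^k in F becomes c·x^i·y^j·1^k = c·x^i·y^j.
Substituting Z = 1: F(X, Y, 1) = 3*x**3 + x**2*y + x**2 + 3*x*y**2 - 2*x*y + 2*x + y**3 + y**2 + 2.
Note: deg(f) ≤ deg(F) = 3; strict inequality happens when F is divisible by Z (lost terms).


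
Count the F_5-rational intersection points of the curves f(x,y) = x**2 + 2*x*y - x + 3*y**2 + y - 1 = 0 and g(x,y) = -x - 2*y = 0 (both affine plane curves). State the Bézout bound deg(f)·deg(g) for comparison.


Common zeros: {(3, 1), (4, 3)}; count = 2; Bézout bound = 2.

deg(f) = 2, deg(g) = 1, so Bézout bound = 2.
Scan x ∈ F_5. For each x, list the y ∈ F_5 with f(x, y) ≡ 0 and those with g(x, y) ≡ 0 (mod 5); the common zeros in that column are the intersection.
  x = 0: f ≡ 0 at y ∈ ∅; g ≡ 0 at y ∈ {0}; common: ∅.
  x = 1: f ≡ 0 at y ∈ {1, 3}; g ≡ 0 at y ∈ {2}; common: ∅.
  x = 2: f ≡ 0 at y ∈ ∅; g ≡ 0 at y ∈ {4}; common: ∅.
  x = 3: f ≡ 0 at y ∈ {0, 1}; g ≡ 0 at y ∈ {1}; common: {1}.
  x = 4: f ≡ 0 at y ∈ {3, 4}; g ≡ 0 at y ∈ {3}; common: {3}.
Collecting: common zeros = {(3, 1), (4, 3)}, so the count is 2.
Comparison with the Bézout bound: 2 ≤ 2 = deg(f)·deg(g), as expected for curves with no common component (the bound is attained).


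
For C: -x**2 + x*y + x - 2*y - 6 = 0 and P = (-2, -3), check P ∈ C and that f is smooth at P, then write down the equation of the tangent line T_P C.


Tangent line at P: 2*x - 4*y - 8 = 0.

Step 1: f(-2, -3) = 0, so P lies on C.
Step 2: partial derivatives
  f_x(x, y) = -2*x + y + 1, f_y(x, y) = x - 2.
  f_x(P) = 2, f_y(P) = -4 (gradient nonzero, so P is smooth).
Step 3: tangent line at P: 2·(x − -2) + -4·(y − -3) = 0.
Expanding: 2*x - 4*y - 8 = 0.


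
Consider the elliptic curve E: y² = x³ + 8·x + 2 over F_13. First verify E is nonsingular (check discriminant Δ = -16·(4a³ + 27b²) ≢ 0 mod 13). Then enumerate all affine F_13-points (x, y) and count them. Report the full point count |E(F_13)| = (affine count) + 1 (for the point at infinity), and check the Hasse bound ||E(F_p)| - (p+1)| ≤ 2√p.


Affine points = {(2, 0), (3, 1), (3, 12), (9, 6), (9, 7), (10, 4), (10, 9), (11, 2), (11, 11)}; affine count = 9; |E(F_13)| = 10.

Discriminant check: Δ ∝ 4a³ + 27b² = 4·8³ + 27·2² = 4·512 + 27·4 ≡ 11 (mod 13). Nonzero ⇒ E is nonsingular.
For each x ∈ F_13, compute rhs = x³ + 8·x + 2 mod 13, then count y ∈ F_13 with y² ≡ rhs.
  x = 0: rhs = 2, matching y values: none (0 points).
  x = 1: rhs = 11, matching y values: none (0 points).
  x = 2: rhs = 0, matching y values: 0 (1 points).
  x = 3: rhs = 1, matching y values: 1, 12 (2 points).
  x = 4: rhs = 7, matching y values: none (0 points).
  x = 5: rhs = 11, matching y values: none (0 points).
  x = 6: rhs = 6, matching y values: none (0 points).
  x = 7: rhs = 11, matching y values: none (0 points).
  x = 8: rhs = 6, matching y values: none (0 points).
  x = 9: rhs = 10, matching y values: 6, 7 (2 points).
  x = 10: rhs = 3, matching y values: 4, 9 (2 points).
  x = 11: rhs = 4, matching y values: 2, 11 (2 points).
  x = 12: rhs = 6, matching y values: none (0 points).
Total affine count: 9.
Full point count |E(F_13)| = 9 + 1 = 10.
Hasse bound: |10 − (13+1)| = |-4| = 4 ≤ 2√13 ≈ 7.2111 ✓.


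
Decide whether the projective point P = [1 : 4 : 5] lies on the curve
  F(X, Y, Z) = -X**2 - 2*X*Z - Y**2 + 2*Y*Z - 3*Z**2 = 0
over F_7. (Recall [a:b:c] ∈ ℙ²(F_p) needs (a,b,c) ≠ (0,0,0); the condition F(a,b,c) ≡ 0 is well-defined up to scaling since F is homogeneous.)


F(1,4,5) ≡ 1 (mod 7); P is NOT on the curve.

Evaluate F(1, 4, 5) term-by-term (mod 7).
  -X**2 ↦ -1·1·1·1 = -1
  -2*X*Z ↦ -2·1·1·5 = -10
  -Y**2 ↦ -1·1·16·1 = -16
  2*Y*Z ↦ 2·1·4·5 = 40
  -3*Z**2 ↦ -3·1·1·25 = -75
Sum: F(1, 4, 5) = (-1) + (-10) + (-16) + (40) + (-75) = -62.
Reducing mod 7: -62 ≡ 1 (mod 7).
Since F(a, b, c) ≡ 1 ≠ 0 (mod 7), P does NOT lie on the curve.


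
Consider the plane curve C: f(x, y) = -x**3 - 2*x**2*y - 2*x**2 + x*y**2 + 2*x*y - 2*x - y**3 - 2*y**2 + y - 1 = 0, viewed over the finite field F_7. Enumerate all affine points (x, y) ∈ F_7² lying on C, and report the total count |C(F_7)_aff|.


Affine F_7-points: {(1, 1), (1, 6), (2, 0), (2, 2), (2, 5), (3, 1), (4, 0), (6, 0), (6, 1), (6, 3)}; count = 10.

For each of the 49 pairs (x, y) ∈ F_7², evaluate f(x, y) mod 7. Record the zeros.
  x = 0: [0↦6, 1↦4, 2↦6, 3↦6, 4↦5, 5↦4, 6↦4]  zeros at y ∈ ∅
  x = 1: [0↦1, 1↦0, 2↦5, 3↦3, 4↦2, 5↦3, 6↦0]  zeros at y ∈ {1, 6}
  x = 2: [0↦0, 1↦3, 2↦0, 3↦6, 4↦1, 5↦0, 6↦4]  zeros at y ∈ {0, 2, 5}
  x = 3: [0↦4, 1↦0, 2↦6, 3↦2, 4↦3, 5↦3, 6↦3]  zeros at y ∈ {1}
  x = 4: [0↦0, 1↦6, 2↦3, 3↦6, 4↦2, 5↦6, 6↦5]  zeros at y ∈ {0}
  x = 5: [0↦3, 1↦1, 2↦6, 3↦5, 4↦6, 5↦3, 6↦4]  zeros at y ∈ ∅
  x = 6: [0↦0, 1↦0, 2↦2, 3↦0, 4↦2, 5↦2, 6↦1]  zeros at y ∈ {0, 1, 3}
Collecting zeros: affine points = {(1, 1), (1, 6), (2, 0), (2, 2), (2, 5), (3, 1), (4, 0), (6, 0), (6, 1), (6, 3)}.
Total count |C(F_7)_aff| = 10.


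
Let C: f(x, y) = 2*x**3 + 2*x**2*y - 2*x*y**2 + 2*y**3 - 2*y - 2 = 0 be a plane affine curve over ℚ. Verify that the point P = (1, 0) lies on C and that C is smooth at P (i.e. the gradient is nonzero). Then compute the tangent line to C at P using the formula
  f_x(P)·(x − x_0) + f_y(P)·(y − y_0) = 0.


Tangent line at P: 6*x - 6 = 0.

Step 1: f(1, 0) = 0, so P lies on C.
Step 2: partial derivatives
  f_x(x, y) = 6*x**2 + 4*x*y - 2*y**2, f_y(x, y) = 2*x**2 - 4*x*y + 6*y**2 - 2.
  f_x(P) = 6, f_y(P) = 0 (gradient nonzero, so P is smooth).
Step 3: tangent line at P: 6·(x − 1) + 0·(y − 0) = 0.
Expanding: 6*x - 6 = 0.


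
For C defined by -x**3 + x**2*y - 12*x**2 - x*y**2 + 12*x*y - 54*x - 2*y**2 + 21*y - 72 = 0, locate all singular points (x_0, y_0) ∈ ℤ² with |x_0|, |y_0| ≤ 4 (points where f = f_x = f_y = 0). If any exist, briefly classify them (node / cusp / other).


Singular points: {(-3, 3)}; classification: cusp.

Compute partial derivatives:
  f_x = -3*x**2 + 2*x*y - 24*x - y**2 + 12*y - 54.
  f_y = x**2 - 2*x*y + 12*x - 4*y + 21.
Scan x_0 ∈ {−4, ..., 4}. For each x_0, f_y(x_0, y) is a polynomial in y; find its integer roots y ∈ {−4, ..., 4}, then test f_x and f at those candidates.
  x = -4: f_y(-4, y) = 4*y - 11; no integer root y with |y| ≤ 4.
  x = -3: f_y(-3, y) = 2*y - 6; vanishes at y ∈ {3}. (-3, 3): f_x = 0, f = 0 — SINGULAR.
  x = -2: f_y(-2, y) = 1; no integer root y with |y| ≤ 4.
  x = -1: f_y(-1, y) = 10 - 2*y; no integer root y with |y| ≤ 4.
  x = 0: f_y(0, y) = 21 - 4*y; no integer root y with |y| ≤ 4.
  x = 1: f_y(1, y) = 34 - 6*y; no integer root y with |y| ≤ 4.
  x = 2: f_y(2, y) = 49 - 8*y; no integer root y with |y| ≤ 4.
  x = 3: f_y(3, y) = 66 - 10*y; no integer root y with |y| ≤ 4.
  x = 4: f_y(4, y) = 85 - 12*y; no integer root y with |y| ≤ 4.
Only singular point on the grid: (-3, 3).
Classify: substitute x = -3 + u, y = 3 + v and expand: f = -u**3 + u**2*v - u*v**2 + v**2.
No constant or linear terms (consistent with a singular point). Quadratic part: v**2. Cubic part: -u**3 + u**2*v - u*v**2.
The quadratic part v**2 is a perfect square, so there is a single (double) tangent line v = 0, i.e. y = 3. Restricting the cubic part to that line (v = 0) leaves -u**3 ≠ 0, so f is not divisible by v and the branch is v² ≈ u**3 to lowest order — this is a cusp.
Classification: cusp.


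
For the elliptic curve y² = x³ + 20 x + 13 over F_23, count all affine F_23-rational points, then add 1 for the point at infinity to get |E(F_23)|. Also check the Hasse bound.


Affine points = {(0, 6), (0, 17), (3, 10), (3, 13), (5, 10), (5, 13), (6, 2), (6, 21), (7, 6), (7, 17), (8, 8), (8, 15), (9, 5), (9, 18), (11, 0), (12, 7), (12, 16), (13, 3), (13, 20), (14, 1), (14, 22), (15, 10), (15, 13), (16, 6), (16, 17), (18, 8), (18, 15), (20, 8), (20, 15)}; affine count = 29; |E(F_23)| = 30.

Discriminant check: Δ ∝ 4a³ + 27b² = 4·20³ + 27·13² = 4·8000 + 27·169 ≡ 16 (mod 23). Nonzero ⇒ E is nonsingular.
For each x ∈ F_23, compute rhs = x³ + 20·x + 13 mod 23, then count y ∈ F_23 with y² ≡ rhs.
  x = 0: rhs = 13, matching y values: 6, 17 (2 points).
  x = 1: rhs = 11, matching y values: none (0 points).
  x = 2: rhs = 15, matching y values: none (0 points).
  x = 3: rhs = 8, matching y values: 10, 13 (2 points).
  x = 4: rhs = 19, matching y values: none (0 points).
  x = 5: rhs = 8, matching y values: 10, 13 (2 points).
  x = 6: rhs = 4, matching y values: 2, 21 (2 points).
  x = 7: rhs = 13, matching y values: 6, 17 (2 points).
  x = 8: rhs = 18, matching y values: 8, 15 (2 points).
  x = 9: rhs = 2, matching y values: 5, 18 (2 points).
  x = 10: rhs = 17, matching y values: none (0 points).
  x = 11: rhs = 0, matching y values: 0 (1 points).
  x = 12: rhs = 3, matching y values: 7, 16 (2 points).
  x = 13: rhs = 9, matching y values: 3, 20 (2 points).
  x = 14: rhs = 1, matching y values: 1, 22 (2 points).
  x = 15: rhs = 8, matching y values: 10, 13 (2 points).
  x = 16: rhs = 13, matching y values: 6, 17 (2 points).
  x = 17: rhs = 22, matching y values: none (0 points).
  x = 18: rhs = 18, matching y values: 8, 15 (2 points).
  x = 19: rhs = 7, matching y values: none (0 points).
  x = 20: rhs = 18, matching y values: 8, 15 (2 points).
  x = 21: rhs = 11, matching y values: none (0 points).
  x = 22: rhs = 15, matching y values: none (0 points).
Total affine count: 29.
Full point count |E(F_23)| = 29 + 1 = 30.
Hasse bound: |30 − (23+1)| = |6| = 6 ≤ 2√23 ≈ 9.5917 ✓.


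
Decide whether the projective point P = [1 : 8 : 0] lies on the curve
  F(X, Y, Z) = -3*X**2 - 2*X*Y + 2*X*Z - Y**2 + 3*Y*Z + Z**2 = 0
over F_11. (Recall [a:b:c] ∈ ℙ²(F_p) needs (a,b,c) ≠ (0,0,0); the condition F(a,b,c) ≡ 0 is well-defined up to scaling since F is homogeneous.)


F(1,8,0) ≡ 5 (mod 11); P is NOT on the curve.

Evaluate F(1, 8, 0) term-by-term (mod 11).
  -3*X**2 ↦ -3·1·1·1 = -3
  -2*X*Y ↦ -2·1·8·1 = -16
  2*X*Z ↦ 2·1·1·0 = 0
  -Y**2 ↦ -1·1·64·1 = -64
  3*Y*Z ↦ 3·1·8·0 = 0
  Z**2 ↦ 1·1·1·0 = 0
Sum: F(1, 8, 0) = (-3) + (-16) + (0) + (-64) + (0) + (0) = -83.
Reducing mod 11: -83 ≡ 5 (mod 11).
Since F(a, b, c) ≡ 5 ≠ 0 (mod 11), P does NOT lie on the curve.


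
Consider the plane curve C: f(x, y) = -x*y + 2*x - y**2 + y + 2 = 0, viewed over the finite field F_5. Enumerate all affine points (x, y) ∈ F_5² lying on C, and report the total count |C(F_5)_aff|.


Affine F_5-points: {(0, 2), (0, 4), (1, 2), (1, 3), (2, 2), (3, 1), (3, 2), (4, 0), (4, 2)}; count = 9.

For each of the 25 pairs (x, y) ∈ F_5², evaluate f(x, y) mod 5. Record the zeros.
  x = 0: [0↦2, 1↦2, 2↦0, 3↦1, 4↦0]  zeros at y ∈ {2, 4}
  x = 1: [0↦4, 1↦3, 2↦0, 3↦0, 4↦3]  zeros at y ∈ {2, 3}
  x = 2: [0↦1, 1↦4, 2↦0, 3↦4, 4↦1]  zeros at y ∈ {2}
  x = 3: [0↦3, 1↦0, 2↦0, 3↦3, 4↦4]  zeros at y ∈ {1, 2}
  x = 4: [0↦0, 1↦1, 2↦0, 3↦2, 4↦2]  zeros at y ∈ {0, 2}
Collecting zeros: affine points = {(0, 2), (0, 4), (1, 2), (1, 3), (2, 2), (3, 1), (3, 2), (4, 0), (4, 2)}.
Total count |C(F_5)_aff| = 9.


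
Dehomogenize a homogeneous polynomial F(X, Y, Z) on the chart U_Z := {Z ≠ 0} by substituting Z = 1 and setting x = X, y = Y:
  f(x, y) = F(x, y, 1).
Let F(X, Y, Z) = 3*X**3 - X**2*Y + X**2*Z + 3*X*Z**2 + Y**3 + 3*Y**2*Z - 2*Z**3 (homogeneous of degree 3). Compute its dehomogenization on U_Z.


f(x, y) = 3*x**3 - x**2*y + x**2 + 3*x + y**3 + 3*y**2 - 2

On U_Z we set Z = 1. Each monomial c·X^i·Y^j·Z^k in F becomes c·x^i·y^j·1^k = c·x^i·y^j.
Substituting Z = 1: F(X, Y, 1) = 3*x**3 - x**2*y + x**2 + 3*x + y**3 + 3*y**2 - 2.
Note: deg(f) ≤ deg(F) = 3; strict inequality happens when F is divisible by Z (lost terms).


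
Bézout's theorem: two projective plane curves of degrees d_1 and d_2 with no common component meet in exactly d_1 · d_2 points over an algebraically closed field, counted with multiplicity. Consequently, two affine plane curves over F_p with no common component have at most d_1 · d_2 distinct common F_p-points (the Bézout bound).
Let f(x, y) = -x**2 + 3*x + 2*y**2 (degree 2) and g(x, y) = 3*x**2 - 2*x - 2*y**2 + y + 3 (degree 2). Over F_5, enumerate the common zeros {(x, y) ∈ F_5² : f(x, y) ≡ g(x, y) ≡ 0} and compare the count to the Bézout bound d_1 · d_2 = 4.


Common zeros: {(2, 2)}; count = 1; Bézout bound = 4.

deg(f) = 2, deg(g) = 2, so Bézout bound = 4.
Scan x ∈ F_5. For each x, list the y ∈ F_5 with f(x, y) ≡ 0 and those with g(x, y) ≡ 0 (mod 5); the common zeros in that column are the intersection.
  x = 0: f ≡ 0 at y ∈ {0}; g ≡ 0 at y ∈ {4}; common: ∅.
  x = 1: f ≡ 0 at y ∈ {2, 3}; g ≡ 0 at y ∈ ∅; common: ∅.
  x = 2: f ≡ 0 at y ∈ {2, 3}; g ≡ 0 at y ∈ {1, 2}; common: {2}.
  x = 3: f ≡ 0 at y ∈ {0}; g ≡ 0 at y ∈ ∅; common: ∅.
  x = 4: f ≡ 0 at y ∈ ∅; g ≡ 0 at y ∈ {4}; common: ∅.
Collecting: common zeros = {(2, 2)}, so the count is 1.
Comparison with the Bézout bound: 1 ≤ 4 = deg(f)·deg(g), as expected for curves with no common component (the affine F_5-count falls short of the bound because intersections may lie at infinity, over extension fields, or carry multiplicity).


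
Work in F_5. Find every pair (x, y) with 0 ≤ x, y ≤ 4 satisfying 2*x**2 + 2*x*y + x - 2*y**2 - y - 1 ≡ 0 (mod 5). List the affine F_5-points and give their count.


Affine F_5-points: {(2, 1), (2, 3), (3, 0), (4, 0), (4, 1)}; count = 5.

For each of the 25 pairs (x, y) ∈ F_5², evaluate f(x, y) mod 5. Record the zeros.
  x = 0: [0↦4, 1↦1, 2↦4, 3↦3, 4↦3]  zeros at y ∈ ∅
  x = 1: [0↦2, 1↦1, 2↦1, 3↦2, 4↦4]  zeros at y ∈ ∅
  x = 2: [0↦4, 1↦0, 2↦2, 3↦0, 4↦4]  zeros at y ∈ {1, 3}
  x = 3: [0↦0, 1↦3, 2↦2, 3↦2, 4↦3]  zeros at y ∈ {0}
  x = 4: [0↦0, 1↦0, 2↦1, 3↦3, 4↦1]  zeros at y ∈ {0, 1}
Collecting zeros: affine points = {(2, 1), (2, 3), (3, 0), (4, 0), (4, 1)}.
Total count |C(F_5)_aff| = 5.


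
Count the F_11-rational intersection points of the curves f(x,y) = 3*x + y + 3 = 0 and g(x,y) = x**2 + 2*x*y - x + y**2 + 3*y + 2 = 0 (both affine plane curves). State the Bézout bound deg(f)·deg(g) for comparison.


Common zeros: {(2, 2), (3, 10)}; count = 2; Bézout bound = 2.

deg(f) = 1, deg(g) = 2, so Bézout bound = 2.
Scan x ∈ F_11. For each x, list the y ∈ F_11 with f(x, y) ≡ 0 and those with g(x, y) ≡ 0 (mod 11); the common zeros in that column are the intersection.
  x = 0: f ≡ 0 at y ∈ {8}; g ≡ 0 at y ∈ {9, 10}; common: ∅.
  x = 1: f ≡ 0 at y ∈ {5}; g ≡ 0 at y ∈ ∅; common: ∅.
  x = 2: f ≡ 0 at y ∈ {2}; g ≡ 0 at y ∈ {2}; common: {2}.
  x = 3: f ≡ 0 at y ∈ {10}; g ≡ 0 at y ∈ {3, 10}; common: {10}.
  x = 4: f ≡ 0 at y ∈ {7}; g ≡ 0 at y ∈ ∅; common: ∅.
  x = 5: f ≡ 0 at y ∈ {4}; g ≡ 0 at y ∈ {0, 9}; common: ∅.
  x = 6: f ≡ 0 at y ∈ {1}; g ≡ 0 at y ∈ {2, 5}; common: ∅.
  x = 7: f ≡ 0 at y ∈ {9}; g ≡ 0 at y ∈ {0, 5}; common: ∅.
  x = 8: f ≡ 0 at y ∈ {6}; g ≡ 0 at y ∈ ∅; common: ∅.
  x = 9: f ≡ 0 at y ∈ {3}; g ≡ 0 at y ∈ ∅; common: ∅.
  x = 10: f ≡ 0 at y ∈ {0}; g ≡ 0 at y ∈ ∅; common: ∅.
Collecting: common zeros = {(2, 2), (3, 10)}, so the count is 2.
Comparison with the Bézout bound: 2 ≤ 2 = deg(f)·deg(g), as expected for curves with no common component (the bound is attained).


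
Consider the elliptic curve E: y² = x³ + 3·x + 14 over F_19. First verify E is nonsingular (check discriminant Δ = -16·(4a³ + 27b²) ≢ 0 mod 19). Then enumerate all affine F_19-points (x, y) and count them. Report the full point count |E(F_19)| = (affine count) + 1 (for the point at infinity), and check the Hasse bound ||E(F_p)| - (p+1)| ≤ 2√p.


Affine points = {(2, 3), (2, 16), (6, 1), (6, 18), (7, 6), (7, 13), (12, 7), (12, 12), (14, 8), (14, 11), (16, 4), (16, 15), (17, 0)}; affine count = 13; |E(F_19)| = 14.

Discriminant check: Δ ∝ 4a³ + 27b² = 4·3³ + 27·14² = 4·27 + 27·196 ≡ 4 (mod 19). Nonzero ⇒ E is nonsingular.
For each x ∈ F_19, compute rhs = x³ + 3·x + 14 mod 19, then count y ∈ F_19 with y² ≡ rhs.
  x = 0: rhs = 14, matching y values: none (0 points).
  x = 1: rhs = 18, matching y values: none (0 points).
  x = 2: rhs = 9, matching y values: 3, 16 (2 points).
  x = 3: rhs = 12, matching y values: none (0 points).
  x = 4: rhs = 14, matching y values: none (0 points).
  x = 5: rhs = 2, matching y values: none (0 points).
  x = 6: rhs = 1, matching y values: 1, 18 (2 points).
  x = 7: rhs = 17, matching y values: 6, 13 (2 points).
  x = 8: rhs = 18, matching y values: none (0 points).
  x = 9: rhs = 10, matching y values: none (0 points).
  x = 10: rhs = 18, matching y values: none (0 points).
  x = 11: rhs = 10, matching y values: none (0 points).
  x = 12: rhs = 11, matching y values: 7, 12 (2 points).
  x = 13: rhs = 8, matching y values: none (0 points).
  x = 14: rhs = 7, matching y values: 8, 11 (2 points).
  x = 15: rhs = 14, matching y values: none (0 points).
  x = 16: rhs = 16, matching y values: 4, 15 (2 points).
  x = 17: rhs = 0, matching y values: 0 (1 points).
  x = 18: rhs = 10, matching y values: none (0 points).
Total affine count: 13.
Full point count |E(F_19)| = 13 + 1 = 14.
Hasse bound: |14 − (19+1)| = |-6| = 6 ≤ 2√19 ≈ 8.7178 ✓.


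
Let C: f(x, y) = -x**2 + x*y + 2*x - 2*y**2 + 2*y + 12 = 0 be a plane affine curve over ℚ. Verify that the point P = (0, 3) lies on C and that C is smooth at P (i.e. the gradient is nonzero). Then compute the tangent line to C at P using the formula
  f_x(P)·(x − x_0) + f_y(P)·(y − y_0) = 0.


Tangent line at P: 5*x - 10*y + 30 = 0.

Step 1: f(0, 3) = 0, so P lies on C.
Step 2: partial derivatives
  f_x(x, y) = -2*x + y + 2, f_y(x, y) = x - 4*y + 2.
  f_x(P) = 5, f_y(P) = -10 (gradient nonzero, so P is smooth).
Step 3: tangent line at P: 5·(x − 0) + -10·(y − 3) = 0.
Expanding: 5*x - 10*y + 30 = 0.


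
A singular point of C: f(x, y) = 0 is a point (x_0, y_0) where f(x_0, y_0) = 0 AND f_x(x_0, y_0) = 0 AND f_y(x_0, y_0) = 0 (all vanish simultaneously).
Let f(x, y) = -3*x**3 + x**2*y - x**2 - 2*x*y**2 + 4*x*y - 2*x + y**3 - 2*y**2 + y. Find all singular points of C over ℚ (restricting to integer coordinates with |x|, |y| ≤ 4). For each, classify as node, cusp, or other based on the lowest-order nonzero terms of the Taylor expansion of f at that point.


Singular points: {(0, 1)}; classification: cusp.

Compute partial derivatives:
  f_x = -9*x**2 + 2*x*y - 2*x - 2*y**2 + 4*y - 2.
  f_y = x**2 - 4*x*y + 4*x + 3*y**2 - 4*y + 1.
Scan x_0 ∈ {−4, ..., 4}. For each x_0, f_y(x_0, y) is a polynomial in y; find its integer roots y ∈ {−4, ..., 4}, then test f_x and f at those candidates.
  x = -4: f_y(-4, y) = 3*y**2 + 12*y + 1; no integer root y with |y| ≤ 4.
  x = -3: f_y(-3, y) = 3*y**2 + 8*y - 2; no integer root y with |y| ≤ 4.
  x = -2: f_y(-2, y) = 3*y**2 + 4*y - 3; no integer root y with |y| ≤ 4.
  x = -1: f_y(-1, y) = 3*y**2 - 2; no integer root y with |y| ≤ 4.
  x = 0: f_y(0, y) = 3*y**2 - 4*y + 1; vanishes at y ∈ {1}. (0, 1): f_x = 0, f = 0 — SINGULAR.
  x = 1: f_y(1, y) = 3*y**2 - 8*y + 6; no integer root y with |y| ≤ 4.
  x = 2: f_y(2, y) = 3*y**2 - 12*y + 13; no integer root y with |y| ≤ 4.
  x = 3: f_y(3, y) = 3*y**2 - 16*y + 22; no integer root y with |y| ≤ 4.
  x = 4: f_y(4, y) = 3*y**2 - 20*y + 33; vanishes at y ∈ {3}. (4, 3): f_x = -136 ≠ 0.
Only singular point on the grid: (0, 1).
Classify: substitute x = 0 + u, y = 1 + v and expand: f = -3*u**3 + u**2*v - 2*u*v**2 + v**3 + v**2.
No constant or linear terms (consistent with a singular point). Quadratic part: v**2. Cubic part: -3*u**3 + u**2*v - 2*u*v**2 + v**3.
The quadratic part v**2 is a perfect square, so there is a single (double) tangent line v = 0, i.e. y = 1. Restricting the cubic part to that line (v = 0) leaves -3*u**3 ≠ 0, so f is not divisible by v and the branch is v² ≈ 3*u**3 to lowest order — this is a cusp.
Classification: cusp.


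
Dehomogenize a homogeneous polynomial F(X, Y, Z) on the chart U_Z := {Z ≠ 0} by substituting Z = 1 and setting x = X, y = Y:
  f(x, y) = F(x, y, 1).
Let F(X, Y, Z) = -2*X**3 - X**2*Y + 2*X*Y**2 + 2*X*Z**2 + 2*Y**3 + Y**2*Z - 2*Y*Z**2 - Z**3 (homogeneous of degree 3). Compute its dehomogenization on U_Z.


f(x, y) = -2*x**3 - x**2*y + 2*x*y**2 + 2*x + 2*y**3 + y**2 - 2*y - 1

On U_Z we set Z = 1. Each monomial c·X^i·Y^j·Z^k in F becomes c·x^i·y^j·1^k = c·x^i·y^j.
Substituting Z = 1: F(X, Y, 1) = -2*x**3 - x**2*y + 2*x*y**2 + 2*x + 2*y**3 + y**2 - 2*y - 1.
Note: deg(f) ≤ deg(F) = 3; strict inequality happens when F is divisible by Z (lost terms).


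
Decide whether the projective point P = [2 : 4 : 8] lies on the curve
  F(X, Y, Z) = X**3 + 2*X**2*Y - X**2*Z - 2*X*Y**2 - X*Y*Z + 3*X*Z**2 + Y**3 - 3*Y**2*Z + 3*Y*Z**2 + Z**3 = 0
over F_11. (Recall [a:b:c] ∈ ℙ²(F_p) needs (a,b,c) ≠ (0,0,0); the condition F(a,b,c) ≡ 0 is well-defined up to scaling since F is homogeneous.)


F(2,4,8) ≡ 3 (mod 11); P is NOT on the curve.

Evaluate F(2, 4, 8) term-by-term (mod 11).
  X**3 ↦ 1·8·1·1 = 8
  2*X**2*Y ↦ 2·4·4·1 = 32
  -X**2*Z ↦ -1·4·1·8 = -32
  -2*X*Y**2 ↦ -2·2·16·1 = -64
  -X*Y*Z ↦ -1·2·4·8 = -64
  3*X*Z**2 ↦ 3·2·1·64 = 384
  Y**3 ↦ 1·1·64·1 = 64
  -3*Y**2*Z ↦ -3·1·16·8 = -384
  3*Y*Z**2 ↦ 3·1·4·64 = 768
  Z**3 ↦ 1·1·1·512 = 512
Sum: F(2, 4, 8) = (8) + (32) + (-32) + (-64) + (-64) + (384) + (64) + (-384) + (768) + (512) = 1224.
Reducing mod 11: 1224 ≡ 3 (mod 11).
Since F(a, b, c) ≡ 3 ≠ 0 (mod 11), P does NOT lie on the curve.


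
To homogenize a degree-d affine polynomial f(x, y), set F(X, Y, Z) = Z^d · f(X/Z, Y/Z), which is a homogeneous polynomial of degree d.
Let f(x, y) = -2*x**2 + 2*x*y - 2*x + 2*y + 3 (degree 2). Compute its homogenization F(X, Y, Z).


F(X, Y, Z) = -2*X**2 + 2*X*Y - 2*X*Z + 2*Y*Z + 3*Z**2

deg(f) = 2.
Substitute x = X/Z, y = Y/Z into f, then multiply by Z^2.
  monomial -2·x^2·y^0 ↦ -2·X^2·Y^0·Z^0.
  monomial 2·x^1·y^1 ↦ 2·X^1·Y^1·Z^0.
  monomial -2·x^1·y^0 ↦ -2·X^1·Y^0·Z^1.
  monomial 2·x^0·y^1 ↦ 2·X^0·Y^1·Z^1.
  monomial 3·x^0·y^0 ↦ 3·X^0·Y^0·Z^2.
Collecting: F(X, Y, Z) = -2*X**2 + 2*X*Y - 2*X*Z + 2*Y*Z + 3*Z**2.


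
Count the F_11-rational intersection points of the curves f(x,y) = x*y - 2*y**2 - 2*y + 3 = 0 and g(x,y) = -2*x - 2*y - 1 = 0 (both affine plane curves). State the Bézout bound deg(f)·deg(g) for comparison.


Common zeros: {(1, 4), (8, 8)}; count = 2; Bézout bound = 2.

deg(f) = 2, deg(g) = 1, so Bézout bound = 2.
Scan x ∈ F_11. For each x, list the y ∈ F_11 with f(x, y) ≡ 0 and those with g(x, y) ≡ 0 (mod 11); the common zeros in that column are the intersection.
  x = 0: f ≡ 0 at y ∈ ∅; g ≡ 0 at y ∈ {5}; common: ∅.
  x = 1: f ≡ 0 at y ∈ {1, 4}; g ≡ 0 at y ∈ {4}; common: {4}.
  x = 2: f ≡ 0 at y ∈ ∅; g ≡ 0 at y ∈ {3}; common: ∅.
  x = 3: f ≡ 0 at y ∈ {7, 10}; g ≡ 0 at y ∈ {2}; common: ∅.
  x = 4: f ≡ 0 at y ∈ ∅; g ≡ 0 at y ∈ {1}; common: ∅.
  x = 5: f ≡ 0 at y ∈ {9}; g ≡ 0 at y ∈ {0}; common: ∅.
  x = 6: f ≡ 0 at y ∈ ∅; g ≡ 0 at y ∈ {10}; common: ∅.
  x = 7: f ≡ 0 at y ∈ {3, 5}; g ≡ 0 at y ∈ {9}; common: ∅.
  x = 8: f ≡ 0 at y ∈ {6, 8}; g ≡ 0 at y ∈ {8}; common: {8}.
  x = 9: f ≡ 0 at y ∈ ∅; g ≡ 0 at y ∈ {7}; common: ∅.
  x = 10: f ≡ 0 at y ∈ {2}; g ≡ 0 at y ∈ {6}; common: ∅.
Collecting: common zeros = {(1, 4), (8, 8)}, so the count is 2.
Comparison with the Bézout bound: 2 ≤ 2 = deg(f)·deg(g), as expected for curves with no common component (the bound is attained).


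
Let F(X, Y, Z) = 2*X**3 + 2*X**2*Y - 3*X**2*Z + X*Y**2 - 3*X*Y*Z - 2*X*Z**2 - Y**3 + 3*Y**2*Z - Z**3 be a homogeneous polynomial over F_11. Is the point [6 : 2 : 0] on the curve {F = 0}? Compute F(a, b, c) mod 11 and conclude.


F(6,2,0) ≡ 9 (mod 11); P is NOT on the curve.

Evaluate F(6, 2, 0) term-by-term (mod 11).
  2*X**3 ↦ 2·216·1·1 = 432
  2*X**2*Y ↦ 2·36·2·1 = 144
  -3*X**2*Z ↦ -3·36·1·0 = 0
  X*Y**2 ↦ 1·6·4·1 = 24
  -3*X*Y*Z ↦ -3·6·2·0 = 0
  -2*X*Z**2 ↦ -2·6·1·0 = 0
  -Y**3 ↦ -1·1·8·1 = -8
  3*Y**2*Z ↦ 3·1·4·0 = 0
  -Z**3 ↦ -1·1·1·0 = 0
Sum: F(6, 2, 0) = (432) + (144) + (0) + (24) + (0) + (0) + (-8) + (0) + (0) = 592.
Reducing mod 11: 592 ≡ 9 (mod 11).
Since F(a, b, c) ≡ 9 ≠ 0 (mod 11), P does NOT lie on the curve.


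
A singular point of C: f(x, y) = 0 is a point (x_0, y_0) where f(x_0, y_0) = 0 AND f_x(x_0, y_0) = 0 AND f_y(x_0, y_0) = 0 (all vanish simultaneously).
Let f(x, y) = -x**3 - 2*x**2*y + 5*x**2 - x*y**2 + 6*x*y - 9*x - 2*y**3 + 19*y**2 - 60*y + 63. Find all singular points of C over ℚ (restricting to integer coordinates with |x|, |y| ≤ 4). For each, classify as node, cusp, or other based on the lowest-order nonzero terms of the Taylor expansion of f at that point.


Singular points: {(0, 3)}; classification: node.

Compute partial derivatives:
  f_x = -3*x**2 - 4*x*y + 10*x - y**2 + 6*y - 9.
  f_y = -2*x**2 - 2*x*y + 6*x - 6*y**2 + 38*y - 60.
Scan x_0 ∈ {−4, ..., 4}. For each x_0, f_y(x_0, y) is a polynomial in y; find its integer roots y ∈ {−4, ..., 4}, then test f_x and f at those candidates.
  x = -4: f_y(-4, y) = -6*y**2 + 46*y - 116; no integer root y with |y| ≤ 4.
  x = -3: f_y(-3, y) = -6*y**2 + 44*y - 96; no integer root y with |y| ≤ 4.
  x = -2: f_y(-2, y) = -6*y**2 + 42*y - 80; no integer root y with |y| ≤ 4.
  x = -1: f_y(-1, y) = -6*y**2 + 40*y - 68; no integer root y with |y| ≤ 4.
  x = 0: f_y(0, y) = -6*y**2 + 38*y - 60; vanishes at y ∈ {3}. (0, 3): f_x = 0, f = 0 — SINGULAR.
  x = 1: f_y(1, y) = -6*y**2 + 36*y - 56; no integer root y with |y| ≤ 4.
  x = 2: f_y(2, y) = -6*y**2 + 34*y - 56; no integer root y with |y| ≤ 4.
  x = 3: f_y(3, y) = -6*y**2 + 32*y - 60; no integer root y with |y| ≤ 4.
  x = 4: f_y(4, y) = -6*y**2 + 30*y - 68; no integer root y with |y| ≤ 4.
Only singular point on the grid: (0, 3).
Classify: substitute x = 0 + u, y = 3 + v and expand: f = -u**3 - 2*u**2*v - u**2 - u*v**2 - 2*v**3 + v**2.
No constant or linear terms (consistent with a singular point). Quadratic part: -u**2 + v**2. Cubic part: -u**3 - 2*u**2*v - u*v**2 - 2*v**3.
The quadratic part v**2 - u**2 = (v − u)(v + u) splits into two distinct linear factors, so there are two distinct tangent lines y − 3 = ±(x − 0) — this is a node (ordinary double point).
Classification: node.


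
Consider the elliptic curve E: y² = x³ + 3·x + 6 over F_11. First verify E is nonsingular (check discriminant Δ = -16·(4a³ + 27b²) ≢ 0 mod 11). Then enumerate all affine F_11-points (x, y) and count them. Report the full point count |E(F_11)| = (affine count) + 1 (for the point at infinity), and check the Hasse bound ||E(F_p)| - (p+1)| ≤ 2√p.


Affine points = {(2, 3), (2, 8), (3, 3), (3, 8), (4, 4), (4, 7), (5, 5), (5, 6), (6, 3), (6, 8), (8, 5), (8, 6), (9, 5), (9, 6)}; affine count = 14; |E(F_11)| = 15.

Discriminant check: Δ ∝ 4a³ + 27b² = 4·3³ + 27·6² = 4·27 + 27·36 ≡ 2 (mod 11). Nonzero ⇒ E is nonsingular.
For each x ∈ F_11, compute rhs = x³ + 3·x + 6 mod 11, then count y ∈ F_11 with y² ≡ rhs.
  x = 0: rhs = 6, matching y values: none (0 points).
  x = 1: rhs = 10, matching y values: none (0 points).
  x = 2: rhs = 9, matching y values: 3, 8 (2 points).
  x = 3: rhs = 9, matching y values: 3, 8 (2 points).
  x = 4: rhs = 5, matching y values: 4, 7 (2 points).
  x = 5: rhs = 3, matching y values: 5, 6 (2 points).
  x = 6: rhs = 9, matching y values: 3, 8 (2 points).
  x = 7: rhs = 7, matching y values: none (0 points).
  x = 8: rhs = 3, matching y values: 5, 6 (2 points).
  x = 9: rhs = 3, matching y values: 5, 6 (2 points).
  x = 10: rhs = 2, matching y values: none (0 points).
Total affine count: 14.
Full point count |E(F_11)| = 14 + 1 = 15.
Hasse bound: |15 − (11+1)| = |3| = 3 ≤ 2√11 ≈ 6.6332 ✓.


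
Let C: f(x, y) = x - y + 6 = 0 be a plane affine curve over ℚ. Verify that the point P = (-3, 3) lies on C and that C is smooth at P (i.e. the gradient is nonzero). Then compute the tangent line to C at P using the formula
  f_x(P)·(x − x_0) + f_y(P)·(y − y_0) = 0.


Tangent line at P: x - y + 6 = 0.

Step 1: f(-3, 3) = 0, so P lies on C.
Step 2: partial derivatives
  f_x(x, y) = 1, f_y(x, y) = -1.
  f_x(P) = 1, f_y(P) = -1 (gradient nonzero, so P is smooth).
Step 3: tangent line at P: 1·(x − -3) + -1·(y − 3) = 0.
Expanding: x - y + 6 = 0.


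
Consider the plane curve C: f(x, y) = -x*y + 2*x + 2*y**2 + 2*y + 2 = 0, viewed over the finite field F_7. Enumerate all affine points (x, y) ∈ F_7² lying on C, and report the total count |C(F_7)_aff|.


Affine F_7-points: {(0, 2), (0, 4), (1, 1), (1, 2), (2, 2), (2, 5), (3, 2), (4, 2), (4, 6), (5, 2), (5, 3), (6, 0), (6, 2)}; count = 13.

For each of the 49 pairs (x, y) ∈ F_7², evaluate f(x, y) mod 7. Record the zeros.
  x = 0: [0↦2, 1↦6, 2↦0, 3↦5, 4↦0, 5↦6, 6↦2]  zeros at y ∈ {2, 4}
  x = 1: [0↦4, 1↦0, 2↦0, 3↦4, 4↦5, 5↦3, 6↦5]  zeros at y ∈ {1, 2}
  x = 2: [0↦6, 1↦1, 2↦0, 3↦3, 4↦3, 5↦0, 6↦1]  zeros at y ∈ {2, 5}
  x = 3: [0↦1, 1↦2, 2↦0, 3↦2, 4↦1, 5↦4, 6↦4]  zeros at y ∈ {2}
  x = 4: [0↦3, 1↦3, 2↦0, 3↦1, 4↦6, 5↦1, 6↦0]  zeros at y ∈ {2, 6}
  x = 5: [0↦5, 1↦4, 2↦0, 3↦0, 4↦4, 5↦5, 6↦3]  zeros at y ∈ {2, 3}
  x = 6: [0↦0, 1↦5, 2↦0, 3↦6, 4↦2, 5↦2, 6↦6]  zeros at y ∈ {0, 2}
Collecting zeros: affine points = {(0, 2), (0, 4), (1, 1), (1, 2), (2, 2), (2, 5), (3, 2), (4, 2), (4, 6), (5, 2), (5, 3), (6, 0), (6, 2)}.
Total count |C(F_7)_aff| = 13.


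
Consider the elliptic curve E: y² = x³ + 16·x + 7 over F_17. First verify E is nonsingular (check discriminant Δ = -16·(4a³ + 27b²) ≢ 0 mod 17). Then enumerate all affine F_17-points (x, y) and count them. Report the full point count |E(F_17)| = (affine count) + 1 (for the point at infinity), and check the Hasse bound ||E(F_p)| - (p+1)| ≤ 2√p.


Affine points = {(2, 8), (2, 9), (4, 4), (4, 13), (5, 5), (5, 12), (6, 8), (6, 9), (8, 1), (8, 16), (9, 8), (9, 9), (11, 1), (11, 16), (13, 7), (13, 10), (14, 0), (15, 1), (15, 16)}; affine count = 19; |E(F_17)| = 20.

Discriminant check: Δ ∝ 4a³ + 27b² = 4·16³ + 27·7² = 4·4096 + 27·49 ≡ 10 (mod 17). Nonzero ⇒ E is nonsingular.
For each x ∈ F_17, compute rhs = x³ + 16·x + 7 mod 17, then count y ∈ F_17 with y² ≡ rhs.
  x = 0: rhs = 7, matching y values: none (0 points).
  x = 1: rhs = 7, matching y values: none (0 points).
  x = 2: rhs = 13, matching y values: 8, 9 (2 points).
  x = 3: rhs = 14, matching y values: none (0 points).
  x = 4: rhs = 16, matching y values: 4, 13 (2 points).
  x = 5: rhs = 8, matching y values: 5, 12 (2 points).
  x = 6: rhs = 13, matching y values: 8, 9 (2 points).
  x = 7: rhs = 3, matching y values: none (0 points).
  x = 8: rhs = 1, matching y values: 1, 16 (2 points).
  x = 9: rhs = 13, matching y values: 8, 9 (2 points).
  x = 10: rhs = 11, matching y values: none (0 points).
  x = 11: rhs = 1, matching y values: 1, 16 (2 points).
  x = 12: rhs = 6, matching y values: none (0 points).
  x = 13: rhs = 15, matching y values: 7, 10 (2 points).
  x = 14: rhs = 0, matching y values: 0 (1 points).
  x = 15: rhs = 1, matching y values: 1, 16 (2 points).
  x = 16: rhs = 7, matching y values: none (0 points).
Total affine count: 19.
Full point count |E(F_17)| = 19 + 1 = 20.
Hasse bound: |20 − (17+1)| = |2| = 2 ≤ 2√17 ≈ 8.2462 ✓.


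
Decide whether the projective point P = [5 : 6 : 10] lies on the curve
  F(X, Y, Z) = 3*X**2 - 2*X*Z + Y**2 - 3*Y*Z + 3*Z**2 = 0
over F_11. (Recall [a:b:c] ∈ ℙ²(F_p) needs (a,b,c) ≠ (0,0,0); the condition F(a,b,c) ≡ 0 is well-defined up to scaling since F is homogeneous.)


F(5,6,10) ≡ 10 (mod 11); P is NOT on the curve.

Evaluate F(5, 6, 10) term-by-term (mod 11).
  3*X**2 ↦ 3·25·1·1 = 75
  -2*X*Z ↦ -2·5·1·10 = -100
  Y**2 ↦ 1·1·36·1 = 36
  -3*Y*Z ↦ -3·1·6·10 = -180
  3*Z**2 ↦ 3·1·1·100 = 300
Sum: F(5, 6, 10) = (75) + (-100) + (36) + (-180) + (300) = 131.
Reducing mod 11: 131 ≡ 10 (mod 11).
Since F(a, b, c) ≡ 10 ≠ 0 (mod 11), P does NOT lie on the curve.


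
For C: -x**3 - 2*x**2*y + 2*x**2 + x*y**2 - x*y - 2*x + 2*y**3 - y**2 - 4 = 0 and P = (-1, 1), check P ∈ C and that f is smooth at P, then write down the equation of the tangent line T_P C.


Tangent line at P: -5*x + y - 6 = 0.

Step 1: f(-1, 1) = 0, so P lies on C.
Step 2: partial derivatives
  f_x(x, y) = -3*x**2 - 4*x*y + 4*x + y**2 - y - 2, f_y(x, y) = -2*x**2 + 2*x*y - x + 6*y**2 - 2*y.
  f_x(P) = -5, f_y(P) = 1 (gradient nonzero, so P is smooth).
Step 3: tangent line at P: -5·(x − -1) + 1·(y − 1) = 0.
Expanding: -5*x + y - 6 = 0.


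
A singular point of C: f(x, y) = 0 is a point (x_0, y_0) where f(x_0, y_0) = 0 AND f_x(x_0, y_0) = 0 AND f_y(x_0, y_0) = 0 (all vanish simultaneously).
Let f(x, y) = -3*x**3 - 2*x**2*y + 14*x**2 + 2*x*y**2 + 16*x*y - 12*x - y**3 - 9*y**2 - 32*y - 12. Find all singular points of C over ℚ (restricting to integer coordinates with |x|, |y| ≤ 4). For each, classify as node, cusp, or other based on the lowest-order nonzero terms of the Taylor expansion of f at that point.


Singular points: {(2, -2)}; classification: cusp.

Compute partial derivatives:
  f_x = -9*x**2 - 4*x*y + 28*x + 2*y**2 + 16*y - 12.
  f_y = -2*x**2 + 4*x*y + 16*x - 3*y**2 - 18*y - 32.
Scan x_0 ∈ {−4, ..., 4}. For each x_0, f_y(x_0, y) is a polynomial in y; find its integer roots y ∈ {−4, ..., 4}, then test f_x and f at those candidates.
  x = -4: f_y(-4, y) = -3*y**2 - 34*y - 128; no integer root y with |y| ≤ 4.
  x = -3: f_y(-3, y) = -3*y**2 - 30*y - 98; no integer root y with |y| ≤ 4.
  x = -2: f_y(-2, y) = -3*y**2 - 26*y - 72; no integer root y with |y| ≤ 4.
  x = -1: f_y(-1, y) = -3*y**2 - 22*y - 50; no integer root y with |y| ≤ 4.
  x = 0: f_y(0, y) = -3*y**2 - 18*y - 32; no integer root y with |y| ≤ 4.
  x = 1: f_y(1, y) = -3*y**2 - 14*y - 18; no integer root y with |y| ≤ 4.
  x = 2: f_y(2, y) = -3*y**2 - 10*y - 8; vanishes at y ∈ {-2}. (2, -2): f_x = 0, f = 0 — SINGULAR.
  x = 3: f_y(3, y) = -3*y**2 - 6*y - 2; no integer root y with |y| ≤ 4.
  x = 4: f_y(4, y) = -3*y**2 - 2*y; vanishes at y ∈ {0}. (4, 0): f_x = -44 ≠ 0.
Only singular point on the grid: (2, -2).
Classify: substitute x = 2 + u, y = -2 + v and expand: f = -3*u**3 - 2*u**2*v + 2*u*v**2 - v**3 + v**2.
No constant or linear terms (consistent with a singular point). Quadratic part: v**2. Cubic part: -3*u**3 - 2*u**2*v + 2*u*v**2 - v**3.
The quadratic part v**2 is a perfect square, so there is a single (double) tangent line v = 0, i.e. y = -2. Restricting the cubic part to that line (v = 0) leaves -3*u**3 ≠ 0, so f is not divisible by v and the branch is v² ≈ 3*u**3 to lowest order — this is a cusp.
Classification: cusp.


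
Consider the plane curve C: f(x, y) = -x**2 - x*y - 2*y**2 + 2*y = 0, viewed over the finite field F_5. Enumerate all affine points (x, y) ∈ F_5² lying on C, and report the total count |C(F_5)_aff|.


Affine F_5-points: {(0, 0), (0, 1), (3, 3), (3, 4), (4, 1), (4, 3)}; count = 6.

For each of the 25 pairs (x, y) ∈ F_5², evaluate f(x, y) mod 5. Record the zeros.
  x = 0: [0↦0, 1↦0, 2↦1, 3↦3, 4↦1]  zeros at y ∈ {0, 1}
  x = 1: [0↦4, 1↦3, 2↦3, 3↦4, 4↦1]  zeros at y ∈ ∅
  x = 2: [0↦1, 1↦4, 2↦3, 3↦3, 4↦4]  zeros at y ∈ ∅
  x = 3: [0↦1, 1↦3, 2↦1, 3↦0, 4↦0]  zeros at y ∈ {3, 4}
  x = 4: [0↦4, 1↦0, 2↦2, 3↦0, 4↦4]  zeros at y ∈ {1, 3}
Collecting zeros: affine points = {(0, 0), (0, 1), (3, 3), (3, 4), (4, 1), (4, 3)}.
Total count |C(F_5)_aff| = 6.


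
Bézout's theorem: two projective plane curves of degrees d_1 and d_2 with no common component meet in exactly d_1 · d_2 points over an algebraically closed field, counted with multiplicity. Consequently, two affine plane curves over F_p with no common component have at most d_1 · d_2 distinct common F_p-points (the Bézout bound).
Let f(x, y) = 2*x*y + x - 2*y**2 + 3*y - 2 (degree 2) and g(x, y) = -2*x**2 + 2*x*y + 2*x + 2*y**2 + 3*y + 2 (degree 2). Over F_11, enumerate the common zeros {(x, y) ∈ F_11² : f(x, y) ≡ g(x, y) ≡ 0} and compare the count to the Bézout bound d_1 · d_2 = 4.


Common zeros: ∅; count = 0; Bézout bound = 4.

deg(f) = 2, deg(g) = 2, so Bézout bound = 4.
Scan x ∈ F_11. For each x, list the y ∈ F_11 with f(x, y) ≡ 0 and those with g(x, y) ≡ 0 (mod 11); the common zeros in that column are the intersection.
  x = 0: f ≡ 0 at y ∈ {3, 4}; g ≡ 0 at y ∈ {7, 8}; common: ∅.
  x = 1: f ≡ 0 at y ∈ ∅; g ≡ 0 at y ∈ {5, 9}; common: ∅.
  x = 2: f ≡ 0 at y ∈ {0, 9}; g ≡ 0 at y ∈ ∅; common: ∅.
  x = 3: f ≡ 0 at y ∈ {2, 8}; g ≡ 0 at y ∈ ∅; common: ∅.
  x = 4: f ≡ 0 at y ∈ {1, 10}; g ≡ 0 at y ∈ {0}; common: ∅.
  x = 5: f ≡ 0 at y ∈ ∅; g ≡ 0 at y ∈ {5}; common: ∅.
  x = 6: f ≡ 0 at y ∈ {6, 7}; g ≡ 0 at y ∈ ∅; common: ∅.
  x = 7: f ≡ 0 at y ∈ ∅; g ≡ 0 at y ∈ ∅; common: ∅.
  x = 8: f ≡ 0 at y ∈ ∅; g ≡ 0 at y ∈ {0, 7}; common: ∅.
  x = 9: f ≡ 0 at y ∈ ∅; g ≡ 0 at y ∈ {8, 9}; common: ∅.
  x = 10: f ≡ 0 at y ∈ ∅; g ≡ 0 at y ∈ ∅; common: ∅.
Collecting: common zeros = ∅, so the count is 0.
Comparison with the Bézout bound: 0 ≤ 4 = deg(f)·deg(g), as expected for curves with no common component (the affine F_11-count falls short of the bound because intersections may lie at infinity, over extension fields, or carry multiplicity).
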